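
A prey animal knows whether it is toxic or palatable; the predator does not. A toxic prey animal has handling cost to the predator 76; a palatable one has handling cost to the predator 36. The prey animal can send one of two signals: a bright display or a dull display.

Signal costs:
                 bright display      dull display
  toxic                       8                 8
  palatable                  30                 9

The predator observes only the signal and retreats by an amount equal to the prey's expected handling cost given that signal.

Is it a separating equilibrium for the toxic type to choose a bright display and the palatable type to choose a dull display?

If types separate, bright display earns payment 76 and dull display earns 36.
Toxic: bright display gives 76 − 8 = 68; dull display gives 36 − 8 = 28. No deviation. ✓
Palatable: dull display gives 36 − 9 = 27; bright display gives 76 − 30 = 46. Would deviate. ✗

No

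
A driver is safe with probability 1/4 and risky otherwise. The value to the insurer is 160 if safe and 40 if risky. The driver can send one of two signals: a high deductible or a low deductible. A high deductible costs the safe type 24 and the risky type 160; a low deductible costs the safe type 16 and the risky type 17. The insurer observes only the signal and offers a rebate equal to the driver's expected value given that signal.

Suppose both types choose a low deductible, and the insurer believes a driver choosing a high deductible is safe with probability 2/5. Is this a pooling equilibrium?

At the pooled signal (low deductible) the insurer holds the prior 1/4 and pays 1/4·160 + 3/4·40 = 70. Off-path (high deductible) belief 2/5 gives 2/5·160 + 3/5·40 = 88.
Safe: low deductible gives 70 − 16 = 54; high deductible gives 88 − 24 = 64. Deviates. ✗
Risky: low deductible gives 70 − 17 = 53; high deductible gives 88 − 160 = -72. Stays. ✓

No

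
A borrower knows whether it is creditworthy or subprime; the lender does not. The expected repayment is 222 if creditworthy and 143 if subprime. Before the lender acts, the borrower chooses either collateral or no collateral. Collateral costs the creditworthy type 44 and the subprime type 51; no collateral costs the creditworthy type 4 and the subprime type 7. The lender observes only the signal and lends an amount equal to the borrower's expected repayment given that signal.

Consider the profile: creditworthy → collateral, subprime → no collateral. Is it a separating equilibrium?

Under separation the lender infers type exactly: collateral → creditworthy (pays 222), no collateral → subprime (pays 143).
Creditworthy: collateral gives 222 − 44 = 178; no collateral gives 143 − 4 = 139. No deviation. ✓
Subprime: no collateral gives 143 − 7 = 136; collateral gives 222 − 51 = 171. Would deviate. ✗

No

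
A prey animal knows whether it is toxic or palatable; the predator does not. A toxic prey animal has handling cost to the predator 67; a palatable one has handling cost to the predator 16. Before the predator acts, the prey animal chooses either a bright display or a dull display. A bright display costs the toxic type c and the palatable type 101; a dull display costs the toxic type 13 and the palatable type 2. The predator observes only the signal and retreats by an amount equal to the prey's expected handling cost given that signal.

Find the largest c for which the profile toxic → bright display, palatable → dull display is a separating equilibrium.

Under separation: bright display → toxic (pays 67); dull display → palatable (pays 16).
Palatable: 16 − 2 = 14 ≥ 67 − 101 = -34. Holds regardless of c. ✓
Toxic: 67 − c ≥ 16 − 13, so c ≤ 67 − 3 = 64.

64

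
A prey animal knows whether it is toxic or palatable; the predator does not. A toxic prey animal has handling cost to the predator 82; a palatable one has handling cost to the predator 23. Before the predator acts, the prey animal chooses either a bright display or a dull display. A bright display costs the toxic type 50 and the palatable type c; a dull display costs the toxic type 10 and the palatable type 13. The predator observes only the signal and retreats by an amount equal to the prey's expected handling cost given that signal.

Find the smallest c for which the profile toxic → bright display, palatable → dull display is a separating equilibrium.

72

Under separation: bright display → toxic (pays 82); dull display → palatable (pays 23).
Toxic: 82 − 50 = 32 ≥ 23 − 10 = 13. Holds regardless of c. ✓
Palatable: 23 − 13 ≥ 82 − c, so c ≥ 82 − 10 = 72.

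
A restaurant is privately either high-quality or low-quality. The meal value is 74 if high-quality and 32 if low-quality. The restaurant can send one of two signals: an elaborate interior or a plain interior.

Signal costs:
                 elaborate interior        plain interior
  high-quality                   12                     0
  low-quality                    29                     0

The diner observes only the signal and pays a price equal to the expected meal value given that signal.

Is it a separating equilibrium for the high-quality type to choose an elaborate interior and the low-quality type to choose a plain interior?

No

If types separate, elaborate interior earns payment 74 and plain interior earns 32.
High-quality: elaborate interior gives 74 − 12 = 62; plain interior gives 32 − 0 = 32. No deviation. ✓
Low-quality: plain interior gives 32 − 0 = 32; elaborate interior gives 74 − 29 = 45. Would deviate. ✗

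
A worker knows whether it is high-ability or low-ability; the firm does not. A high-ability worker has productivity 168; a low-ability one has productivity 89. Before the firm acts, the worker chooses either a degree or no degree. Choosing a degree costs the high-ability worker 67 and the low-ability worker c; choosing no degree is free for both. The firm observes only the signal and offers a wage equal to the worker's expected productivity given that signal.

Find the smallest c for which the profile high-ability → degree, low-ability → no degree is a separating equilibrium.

Under separation: degree → high-ability (pays 168); no degree → low-ability (pays 89).
High-ability: 168 − 67 = 101 ≥ 89 − 0 = 89. Holds regardless of c. ✓
Low-ability: 89 − 0 ≥ 168 − c, so c ≥ 168 − 89 = 79.

79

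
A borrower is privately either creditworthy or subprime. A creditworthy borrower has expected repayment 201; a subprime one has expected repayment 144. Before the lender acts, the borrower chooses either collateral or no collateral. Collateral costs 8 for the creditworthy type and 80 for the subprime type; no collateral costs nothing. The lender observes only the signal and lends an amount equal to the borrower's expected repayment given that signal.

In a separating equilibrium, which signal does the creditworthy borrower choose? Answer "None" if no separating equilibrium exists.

collateral

Try creditworthy → collateral, subprime → no collateral:
  If types separate, collateral earns payment 201 and no collateral earns 144.
  Creditworthy: collateral gives 201 − 8 = 193; no collateral gives 144 − 0 = 144. No deviation. ✓
  Subprime: no collateral gives 144 − 0 = 144; collateral gives 201 − 80 = 121. No deviation. ✓
Both hold — the creditworthy type sends collateral.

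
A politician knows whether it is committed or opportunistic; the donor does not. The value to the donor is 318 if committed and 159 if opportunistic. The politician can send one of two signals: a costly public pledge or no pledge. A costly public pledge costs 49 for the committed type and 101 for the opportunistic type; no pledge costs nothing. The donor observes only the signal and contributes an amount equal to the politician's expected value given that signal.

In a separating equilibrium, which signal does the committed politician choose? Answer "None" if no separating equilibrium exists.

Try committed → pledge, opportunistic → no pledge:
  If types separate, pledge earns payment 318 and no pledge earns 159.
  Committed: pledge gives 318 − 49 = 269; no pledge gives 159 − 0 = 159. No deviation. ✓
  Opportunistic: no pledge gives 159 − 0 = 159; pledge gives 318 − 101 = 217. Would deviate. ✗
Try committed → no pledge, opportunistic → pledge:
  If types separate, no pledge earns payment 318 and pledge earns 159.
  Committed: no pledge gives 318 − 0 = 318; pledge gives 159 − 49 = 110. No deviation. ✓
  Opportunistic: pledge gives 159 − 101 = 58; no pledge gives 318 − 0 = 318. Would deviate. ✗
Neither assignment is incentive-compatible.

None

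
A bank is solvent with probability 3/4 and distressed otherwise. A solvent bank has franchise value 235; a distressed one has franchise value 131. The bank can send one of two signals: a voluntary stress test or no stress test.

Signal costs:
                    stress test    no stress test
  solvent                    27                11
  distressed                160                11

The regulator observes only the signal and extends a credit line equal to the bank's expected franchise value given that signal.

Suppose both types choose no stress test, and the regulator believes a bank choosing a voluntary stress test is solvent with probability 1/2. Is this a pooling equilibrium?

At the pooled signal (no stress test) the regulator holds the prior 3/4 and pays 3/4·235 + 1/4·131 = 209. Off-path (stress test) belief 1/2 gives 1/2·235 + 1/2·131 = 183.
Solvent: no stress test gives 209 − 11 = 198; stress test gives 183 − 27 = 156. Stays. ✓
Distressed: no stress test gives 209 − 11 = 198; stress test gives 183 − 160 = 23. Stays. ✓

Yes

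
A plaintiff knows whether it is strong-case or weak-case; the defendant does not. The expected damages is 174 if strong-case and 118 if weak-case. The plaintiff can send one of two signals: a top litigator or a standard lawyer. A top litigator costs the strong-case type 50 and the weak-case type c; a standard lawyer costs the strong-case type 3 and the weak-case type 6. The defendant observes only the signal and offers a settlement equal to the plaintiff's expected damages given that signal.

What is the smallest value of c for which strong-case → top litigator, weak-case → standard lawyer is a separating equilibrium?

62

Under separation: top litigator → strong-case (pays 174); standard lawyer → weak-case (pays 118).
Strong-case: 174 − 50 = 124 ≥ 118 − 3 = 115. Holds regardless of c. ✓
Weak-case: 118 − 6 ≥ 174 − c, so c ≥ 174 − 112 = 62.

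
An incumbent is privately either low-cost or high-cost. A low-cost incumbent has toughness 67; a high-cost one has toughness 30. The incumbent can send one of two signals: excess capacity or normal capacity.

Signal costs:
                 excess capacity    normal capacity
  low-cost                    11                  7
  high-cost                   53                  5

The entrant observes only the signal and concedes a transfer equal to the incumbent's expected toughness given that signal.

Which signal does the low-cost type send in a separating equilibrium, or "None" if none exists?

Try low-cost → excess capacity, high-cost → normal capacity:
  Under separation the entrant infers type exactly: excess capacity → low-cost (pays 67), normal capacity → high-cost (pays 30).
  Low-cost: excess capacity gives 67 − 11 = 56; normal capacity gives 30 − 7 = 23. No deviation. ✓
  High-cost: normal capacity gives 30 − 5 = 25; excess capacity gives 67 − 53 = 14. No deviation. ✓
Both hold — the low-cost type sends excess capacity.

excess capacity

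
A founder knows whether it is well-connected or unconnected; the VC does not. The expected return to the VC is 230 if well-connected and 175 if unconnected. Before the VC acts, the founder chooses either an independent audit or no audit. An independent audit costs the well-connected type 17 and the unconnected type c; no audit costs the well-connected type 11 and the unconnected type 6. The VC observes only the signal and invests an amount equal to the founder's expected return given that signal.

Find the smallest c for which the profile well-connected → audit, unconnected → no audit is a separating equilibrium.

61

Under separation: audit → well-connected (pays 230); no audit → unconnected (pays 175).
Well-connected: 230 − 17 = 213 ≥ 175 − 11 = 164. Holds regardless of c. ✓
Unconnected: 175 − 6 ≥ 230 − c, so c ≥ 230 − 169 = 61.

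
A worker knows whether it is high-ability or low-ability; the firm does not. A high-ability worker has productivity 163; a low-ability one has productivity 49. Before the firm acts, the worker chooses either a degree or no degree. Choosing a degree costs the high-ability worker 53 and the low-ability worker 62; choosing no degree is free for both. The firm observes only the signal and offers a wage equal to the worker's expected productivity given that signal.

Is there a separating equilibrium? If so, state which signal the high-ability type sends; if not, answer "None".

None

Try high-ability → degree, low-ability → no degree:
  If types separate, degree earns payment 163 and no degree earns 49.
  High-ability: degree gives 163 − 53 = 110; no degree gives 49 − 0 = 49. No deviation. ✓
  Low-ability: no degree gives 49 − 0 = 49; degree gives 163 − 62 = 101. Would deviate. ✗
Try high-ability → no degree, low-ability → degree:
  If types separate, no degree earns payment 163 and degree earns 49.
  High-ability: no degree gives 163 − 0 = 163; degree gives 49 − 53 = -4. No deviation. ✓
  Low-ability: degree gives 49 − 62 = -13; no degree gives 163 − 0 = 163. Would deviate. ✗
Neither assignment is incentive-compatible.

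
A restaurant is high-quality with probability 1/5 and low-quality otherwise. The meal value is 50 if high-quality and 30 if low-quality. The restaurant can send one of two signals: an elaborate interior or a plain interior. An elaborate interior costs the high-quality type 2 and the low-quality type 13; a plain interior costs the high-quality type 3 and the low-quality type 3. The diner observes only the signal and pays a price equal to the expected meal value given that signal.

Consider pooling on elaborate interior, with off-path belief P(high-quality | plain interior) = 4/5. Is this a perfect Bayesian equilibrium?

No

On the equilibrium path (elaborate interior) the diner holds the prior 1/5 and pays 1/5·50 + 4/5·30 = 34. Off-path (plain interior) belief 4/5 gives 4/5·50 + 1/5·30 = 46.
High-quality: elaborate interior gives 34 − 2 = 32; plain interior gives 46 − 3 = 43. Deviates. ✗
Low-quality: elaborate interior gives 34 − 13 = 21; plain interior gives 46 − 3 = 43. Deviates. ✗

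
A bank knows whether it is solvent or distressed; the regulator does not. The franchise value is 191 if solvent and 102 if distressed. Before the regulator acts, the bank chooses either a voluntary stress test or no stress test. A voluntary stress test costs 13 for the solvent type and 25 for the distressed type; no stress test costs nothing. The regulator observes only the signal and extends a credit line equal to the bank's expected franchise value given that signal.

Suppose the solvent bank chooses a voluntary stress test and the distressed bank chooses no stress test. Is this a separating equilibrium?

If types separate, stress test earns payment 191 and no stress test earns 102.
Solvent: stress test gives 191 − 13 = 178; no stress test gives 102 − 0 = 102. No deviation. ✓
Distressed: no stress test gives 102 − 0 = 102; stress test gives 191 − 25 = 166. Would deviate. ✗

No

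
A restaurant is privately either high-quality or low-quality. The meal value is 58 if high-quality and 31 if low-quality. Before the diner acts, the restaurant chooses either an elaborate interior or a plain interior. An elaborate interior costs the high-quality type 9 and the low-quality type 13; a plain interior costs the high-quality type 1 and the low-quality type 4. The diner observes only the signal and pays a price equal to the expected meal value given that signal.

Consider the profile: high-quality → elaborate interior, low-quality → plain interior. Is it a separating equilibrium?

If types separate, elaborate interior earns payment 58 and plain interior earns 31.
High-quality: elaborate interior gives 58 − 9 = 49; plain interior gives 31 − 1 = 30. No deviation. ✓
Low-quality: plain interior gives 31 − 4 = 27; elaborate interior gives 58 − 13 = 45. Would deviate. ✗

No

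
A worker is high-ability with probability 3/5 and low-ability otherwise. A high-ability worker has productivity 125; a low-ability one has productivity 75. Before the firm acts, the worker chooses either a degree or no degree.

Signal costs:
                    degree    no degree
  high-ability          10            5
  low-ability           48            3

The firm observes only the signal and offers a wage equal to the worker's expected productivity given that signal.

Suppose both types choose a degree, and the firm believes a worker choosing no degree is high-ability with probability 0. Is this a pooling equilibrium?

On the equilibrium path (degree) the firm holds the prior 3/5 and pays 3/5·125 + 2/5·75 = 105. Off-path (no degree) belief 0 gives 0·125 + 1·75 = 75.
High-ability: degree gives 105 − 10 = 95; no degree gives 75 − 5 = 70. Stays. ✓
Low-ability: degree gives 105 − 48 = 57; no degree gives 75 − 3 = 72. Deviates. ✗

No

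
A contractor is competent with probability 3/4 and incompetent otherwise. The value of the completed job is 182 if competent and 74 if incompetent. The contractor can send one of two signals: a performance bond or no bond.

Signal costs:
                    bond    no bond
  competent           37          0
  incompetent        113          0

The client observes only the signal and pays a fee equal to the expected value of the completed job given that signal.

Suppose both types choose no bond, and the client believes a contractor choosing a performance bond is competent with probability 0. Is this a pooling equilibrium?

At the pooled signal (no bond) the client holds the prior 3/4 and pays 3/4·182 + 1/4·74 = 155. Off-path (bond) belief 0 gives 0·182 + 1·74 = 74.
Competent: no bond gives 155 − 0 = 155; bond gives 74 − 37 = 37. Stays. ✓
Incompetent: no bond gives 155 − 0 = 155; bond gives 74 − 113 = -39. Stays. ✓

Yes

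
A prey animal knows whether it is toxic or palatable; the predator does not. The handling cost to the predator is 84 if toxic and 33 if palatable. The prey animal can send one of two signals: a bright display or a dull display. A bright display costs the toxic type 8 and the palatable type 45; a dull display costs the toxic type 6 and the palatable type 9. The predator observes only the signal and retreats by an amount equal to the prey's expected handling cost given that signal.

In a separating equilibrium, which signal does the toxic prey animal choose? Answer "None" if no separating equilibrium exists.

Try toxic → bright display, palatable → dull display:
  If types separate, bright display earns payment 84 and dull display earns 33.
  Toxic: bright display gives 84 − 8 = 76; dull display gives 33 − 6 = 27. No deviation. ✓
  Palatable: dull display gives 33 − 9 = 24; bright display gives 84 − 45 = 39. Would deviate. ✗
Try toxic → dull display, palatable → bright display:
  If types separate, dull display earns payment 84 and bright display earns 33.
  Toxic: dull display gives 84 − 6 = 78; bright display gives 33 − 8 = 25. No deviation. ✓
  Palatable: bright display gives 33 − 45 = -12; dull display gives 84 − 9 = 75. Would deviate. ✗
Neither assignment is incentive-compatible.

None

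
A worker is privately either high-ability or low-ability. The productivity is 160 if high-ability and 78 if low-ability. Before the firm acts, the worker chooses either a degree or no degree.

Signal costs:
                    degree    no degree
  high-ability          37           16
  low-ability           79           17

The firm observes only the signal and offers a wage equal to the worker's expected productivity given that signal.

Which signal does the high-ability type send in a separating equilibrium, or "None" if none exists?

Try high-ability → degree, low-ability → no degree:
  Under separation the firm infers type exactly: degree → high-ability (pays 160), no degree → low-ability (pays 78).
  High-ability: degree gives 160 − 37 = 123; no degree gives 78 − 16 = 62. No deviation. ✓
  Low-ability: no degree gives 78 − 17 = 61; degree gives 160 − 79 = 81. Would deviate. ✗
Try high-ability → no degree, low-ability → degree:
  Under separation the firm infers type exactly: no degree → high-ability (pays 160), degree → low-ability (pays 78).
  High-ability: no degree gives 160 − 16 = 144; degree gives 78 − 37 = 41. No deviation. ✓
  Low-ability: degree gives 78 − 79 = -1; no degree gives 160 − 17 = 143. Would deviate. ✗
Neither assignment is incentive-compatible.

None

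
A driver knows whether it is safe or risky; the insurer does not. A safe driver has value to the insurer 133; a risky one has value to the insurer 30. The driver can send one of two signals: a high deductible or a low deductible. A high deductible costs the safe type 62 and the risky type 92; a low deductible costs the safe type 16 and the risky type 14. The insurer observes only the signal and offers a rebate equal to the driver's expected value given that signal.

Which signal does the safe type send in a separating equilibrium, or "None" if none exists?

Try safe → high deductible, risky → low deductible:
  If types separate, high deductible earns payment 133 and low deductible earns 30.
  Safe: high deductible gives 133 − 62 = 71; low deductible gives 30 − 16 = 14. No deviation. ✓
  Risky: low deductible gives 30 − 14 = 16; high deductible gives 133 − 92 = 41. Would deviate. ✗
Try safe → low deductible, risky → high deductible:
  If types separate, low deductible earns payment 133 and high deductible earns 30.
  Safe: low deductible gives 133 − 16 = 117; high deductible gives 30 − 62 = -32. No deviation. ✓
  Risky: high deductible gives 30 − 92 = -62; low deductible gives 133 − 14 = 119. Would deviate. ✗
Neither assignment is incentive-compatible.

None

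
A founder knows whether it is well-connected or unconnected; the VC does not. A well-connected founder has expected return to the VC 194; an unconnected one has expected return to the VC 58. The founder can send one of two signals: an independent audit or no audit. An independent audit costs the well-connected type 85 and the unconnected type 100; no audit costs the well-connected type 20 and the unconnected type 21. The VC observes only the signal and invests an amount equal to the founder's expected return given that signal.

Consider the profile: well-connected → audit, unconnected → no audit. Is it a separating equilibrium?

No

Under separation the VC infers type exactly: audit → well-connected (pays 194), no audit → unconnected (pays 58).
Well-connected: audit gives 194 − 85 = 109; no audit gives 58 − 20 = 38. No deviation. ✓
Unconnected: no audit gives 58 − 21 = 37; audit gives 194 − 100 = 94. Would deviate. ✗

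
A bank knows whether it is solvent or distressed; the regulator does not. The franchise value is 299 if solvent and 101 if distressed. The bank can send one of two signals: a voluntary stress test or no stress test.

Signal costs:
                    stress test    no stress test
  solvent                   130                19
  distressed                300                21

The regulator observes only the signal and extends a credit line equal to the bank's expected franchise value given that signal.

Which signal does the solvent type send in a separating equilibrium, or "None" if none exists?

stress test

Try solvent → stress test, distressed → no stress test:
  If types separate, stress test earns payment 299 and no stress test earns 101.
  Solvent: stress test gives 299 − 130 = 169; no stress test gives 101 − 19 = 82. No deviation. ✓
  Distressed: no stress test gives 101 − 21 = 80; stress test gives 299 − 300 = -1. No deviation. ✓
Both hold — the solvent type sends stress test.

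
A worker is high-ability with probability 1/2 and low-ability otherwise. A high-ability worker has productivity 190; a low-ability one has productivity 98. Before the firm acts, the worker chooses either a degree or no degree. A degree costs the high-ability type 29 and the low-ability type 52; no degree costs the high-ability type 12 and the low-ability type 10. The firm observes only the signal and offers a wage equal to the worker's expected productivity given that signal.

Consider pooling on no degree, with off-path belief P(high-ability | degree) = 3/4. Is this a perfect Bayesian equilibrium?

At the pooled signal (no degree) the firm holds the prior 1/2 and pays 1/2·190 + 1/2·98 = 144. Off-path (degree) belief 3/4 gives 3/4·190 + 1/4·98 = 167.
High-ability: no degree gives 144 − 12 = 132; degree gives 167 − 29 = 138. Deviates. ✗
Low-ability: no degree gives 144 − 10 = 134; degree gives 167 − 52 = 115. Stays. ✓

No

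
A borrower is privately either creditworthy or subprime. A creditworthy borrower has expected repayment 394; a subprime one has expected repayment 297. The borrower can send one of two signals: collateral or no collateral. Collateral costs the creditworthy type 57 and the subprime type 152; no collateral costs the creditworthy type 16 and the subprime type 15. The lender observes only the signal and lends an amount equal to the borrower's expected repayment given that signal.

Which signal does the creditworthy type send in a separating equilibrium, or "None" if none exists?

Try creditworthy → collateral, subprime → no collateral:
  Under separation the lender infers type exactly: collateral → creditworthy (pays 394), no collateral → subprime (pays 297).
  Creditworthy: collateral gives 394 − 57 = 337; no collateral gives 297 − 16 = 281. No deviation. ✓
  Subprime: no collateral gives 297 − 15 = 282; collateral gives 394 − 152 = 242. No deviation. ✓
Both hold — the creditworthy type sends collateral.

collateral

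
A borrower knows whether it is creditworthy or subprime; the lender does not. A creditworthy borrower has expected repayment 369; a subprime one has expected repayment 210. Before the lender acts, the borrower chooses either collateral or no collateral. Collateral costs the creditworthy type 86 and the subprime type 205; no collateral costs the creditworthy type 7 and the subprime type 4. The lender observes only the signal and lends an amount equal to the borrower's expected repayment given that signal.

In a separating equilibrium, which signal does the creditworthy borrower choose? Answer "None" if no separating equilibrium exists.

Try creditworthy → collateral, subprime → no collateral:
  Under separation the lender infers type exactly: collateral → creditworthy (pays 369), no collateral → subprime (pays 210).
  Creditworthy: collateral gives 369 − 86 = 283; no collateral gives 210 − 7 = 203. No deviation. ✓
  Subprime: no collateral gives 210 − 4 = 206; collateral gives 369 − 205 = 164. No deviation. ✓
Both hold — the creditworthy type sends collateral.

collateral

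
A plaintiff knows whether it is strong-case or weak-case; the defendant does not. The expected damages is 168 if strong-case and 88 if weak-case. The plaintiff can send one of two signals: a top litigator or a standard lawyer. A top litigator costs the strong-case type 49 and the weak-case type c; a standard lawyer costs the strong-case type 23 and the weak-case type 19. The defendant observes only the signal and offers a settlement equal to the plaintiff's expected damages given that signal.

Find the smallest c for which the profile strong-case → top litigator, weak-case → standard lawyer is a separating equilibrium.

Under separation: top litigator → strong-case (pays 168); standard lawyer → weak-case (pays 88).
Strong-case: 168 − 49 = 119 ≥ 88 − 23 = 65. Holds regardless of c. ✓
Weak-case: 88 − 19 ≥ 168 − c, so c ≥ 168 − 69 = 99.

99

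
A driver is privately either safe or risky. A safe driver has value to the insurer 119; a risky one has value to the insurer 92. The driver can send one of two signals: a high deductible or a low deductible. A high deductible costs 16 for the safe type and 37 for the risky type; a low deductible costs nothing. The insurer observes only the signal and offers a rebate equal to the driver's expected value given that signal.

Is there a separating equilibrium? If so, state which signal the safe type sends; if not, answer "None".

Try safe → high deductible, risky → low deductible:
  Under separation the insurer infers type exactly: high deductible → safe (pays 119), low deductible → risky (pays 92).
  Safe: high deductible gives 119 − 16 = 103; low deductible gives 92 − 0 = 92. No deviation. ✓
  Risky: low deductible gives 92 − 0 = 92; high deductible gives 119 − 37 = 82. No deviation. ✓
Both hold — the safe type sends high deductible.

high deductible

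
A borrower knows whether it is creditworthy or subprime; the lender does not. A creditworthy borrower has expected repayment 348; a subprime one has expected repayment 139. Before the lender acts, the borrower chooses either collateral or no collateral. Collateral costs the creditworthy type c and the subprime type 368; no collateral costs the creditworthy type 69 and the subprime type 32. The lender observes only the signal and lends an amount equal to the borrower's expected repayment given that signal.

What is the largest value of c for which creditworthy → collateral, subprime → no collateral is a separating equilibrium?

Under separation: collateral → creditworthy (pays 348); no collateral → subprime (pays 139).
Subprime: 139 − 32 = 107 ≥ 348 − 368 = -20. Holds regardless of c. ✓
Creditworthy: 348 − c ≥ 139 − 69, so c ≤ 348 − 70 = 278.

278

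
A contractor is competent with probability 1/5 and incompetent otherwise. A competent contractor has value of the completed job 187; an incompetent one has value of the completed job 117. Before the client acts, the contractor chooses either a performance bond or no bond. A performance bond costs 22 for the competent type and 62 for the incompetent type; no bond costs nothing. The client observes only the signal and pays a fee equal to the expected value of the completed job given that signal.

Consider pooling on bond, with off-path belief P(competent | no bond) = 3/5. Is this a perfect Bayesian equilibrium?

No

At the pooled signal (bond) the client holds the prior 1/5 and pays 1/5·187 + 4/5·117 = 131. Off-path (no bond) belief 3/5 gives 3/5·187 + 2/5·117 = 159.
Competent: bond gives 131 − 22 = 109; no bond gives 159 − 0 = 159. Deviates. ✗
Incompetent: bond gives 131 − 62 = 69; no bond gives 159 − 0 = 159. Deviates. ✗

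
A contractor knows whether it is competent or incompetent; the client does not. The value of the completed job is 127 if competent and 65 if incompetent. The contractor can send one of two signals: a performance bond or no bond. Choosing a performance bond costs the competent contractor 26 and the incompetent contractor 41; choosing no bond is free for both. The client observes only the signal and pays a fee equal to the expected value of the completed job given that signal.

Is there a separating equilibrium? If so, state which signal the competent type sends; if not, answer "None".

None

Try competent → bond, incompetent → no bond:
  If types separate, bond earns payment 127 and no bond earns 65.
  Competent: bond gives 127 − 26 = 101; no bond gives 65 − 0 = 65. No deviation. ✓
  Incompetent: no bond gives 65 − 0 = 65; bond gives 127 − 41 = 86. Would deviate. ✗
Try competent → no bond, incompetent → bond:
  If types separate, no bond earns payment 127 and bond earns 65.
  Competent: no bond gives 127 − 0 = 127; bond gives 65 − 26 = 39. No deviation. ✓
  Incompetent: bond gives 65 − 41 = 24; no bond gives 127 − 0 = 127. Would deviate. ✗
Neither assignment is incentive-compatible.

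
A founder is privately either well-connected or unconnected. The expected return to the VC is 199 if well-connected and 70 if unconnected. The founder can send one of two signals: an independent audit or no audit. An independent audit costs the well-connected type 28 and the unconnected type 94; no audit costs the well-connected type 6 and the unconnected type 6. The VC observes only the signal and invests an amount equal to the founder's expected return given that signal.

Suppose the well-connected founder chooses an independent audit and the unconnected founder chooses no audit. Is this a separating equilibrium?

No

Under separation the VC infers type exactly: audit → well-connected (pays 199), no audit → unconnected (pays 70).
Well-connected: audit gives 199 − 28 = 171; no audit gives 70 − 6 = 64. No deviation. ✓
Unconnected: no audit gives 70 − 6 = 64; audit gives 199 − 94 = 105. Would deviate. ✗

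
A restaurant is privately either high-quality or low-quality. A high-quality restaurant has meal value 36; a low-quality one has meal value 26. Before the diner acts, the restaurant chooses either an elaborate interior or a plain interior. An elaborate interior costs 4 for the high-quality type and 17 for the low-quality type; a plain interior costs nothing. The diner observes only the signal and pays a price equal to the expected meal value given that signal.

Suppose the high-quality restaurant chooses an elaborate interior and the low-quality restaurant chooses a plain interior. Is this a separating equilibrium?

Yes

If types separate, elaborate interior earns payment 36 and plain interior earns 26.
High-quality: elaborate interior gives 36 − 4 = 32; plain interior gives 26 − 0 = 26. No deviation. ✓
Low-quality: plain interior gives 26 − 0 = 26; elaborate interior gives 36 − 17 = 19. No deviation. ✓
Neither type gains from mimicking the other.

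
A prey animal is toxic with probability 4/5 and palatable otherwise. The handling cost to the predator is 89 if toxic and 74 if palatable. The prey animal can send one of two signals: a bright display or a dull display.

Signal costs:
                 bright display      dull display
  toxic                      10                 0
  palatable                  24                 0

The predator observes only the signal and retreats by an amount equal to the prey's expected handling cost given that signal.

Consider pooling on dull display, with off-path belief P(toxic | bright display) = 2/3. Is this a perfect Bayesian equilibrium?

At the pooled signal (dull display) the predator holds the prior 4/5 and pays 4/5·89 + 1/5·74 = 86. Off-path (bright display) belief 2/3 gives 2/3·89 + 1/3·74 = 84.
Toxic: dull display gives 86 − 0 = 86; bright display gives 84 − 10 = 74. Stays. ✓
Palatable: dull display gives 86 − 0 = 86; bright display gives 84 − 24 = 60. Stays. ✓

Yes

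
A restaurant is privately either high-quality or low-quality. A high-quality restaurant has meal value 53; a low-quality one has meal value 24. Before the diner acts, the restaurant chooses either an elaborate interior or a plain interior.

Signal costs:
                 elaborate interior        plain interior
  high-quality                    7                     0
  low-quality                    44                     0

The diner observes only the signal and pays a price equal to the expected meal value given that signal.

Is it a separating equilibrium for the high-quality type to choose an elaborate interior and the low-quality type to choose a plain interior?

Yes

If types separate, elaborate interior earns payment 53 and plain interior earns 24.
High-quality: elaborate interior gives 53 − 7 = 46; plain interior gives 24 − 0 = 24. No deviation. ✓
Low-quality: plain interior gives 24 − 0 = 24; elaborate interior gives 53 − 44 = 9. No deviation. ✓
Both incentive constraints hold.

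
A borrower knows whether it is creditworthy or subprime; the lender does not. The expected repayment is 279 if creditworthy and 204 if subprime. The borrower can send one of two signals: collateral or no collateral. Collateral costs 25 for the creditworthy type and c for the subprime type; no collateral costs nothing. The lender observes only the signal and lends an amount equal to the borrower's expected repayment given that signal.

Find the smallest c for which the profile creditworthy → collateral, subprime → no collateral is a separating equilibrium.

Under separation: collateral → creditworthy (pays 279); no collateral → subprime (pays 204).
Creditworthy: 279 − 25 = 254 ≥ 204 − 0 = 204. Holds regardless of c. ✓
Subprime: 204 − 0 ≥ 279 − c, so c ≥ 279 − 204 = 75.

75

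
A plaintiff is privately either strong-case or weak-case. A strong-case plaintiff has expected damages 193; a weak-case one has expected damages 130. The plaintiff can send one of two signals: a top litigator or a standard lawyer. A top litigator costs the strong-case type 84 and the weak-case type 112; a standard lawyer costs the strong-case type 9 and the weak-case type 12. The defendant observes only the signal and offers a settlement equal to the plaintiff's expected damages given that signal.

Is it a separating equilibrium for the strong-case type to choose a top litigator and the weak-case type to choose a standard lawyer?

No

Under separation the defendant infers type exactly: top litigator → strong-case (pays 193), standard lawyer → weak-case (pays 130).
Strong-case: top litigator gives 193 − 84 = 109; standard lawyer gives 130 − 9 = 121. Would deviate. ✗
Weak-case: standard lawyer gives 130 − 12 = 118; top litigator gives 193 − 112 = 81. No deviation. ✓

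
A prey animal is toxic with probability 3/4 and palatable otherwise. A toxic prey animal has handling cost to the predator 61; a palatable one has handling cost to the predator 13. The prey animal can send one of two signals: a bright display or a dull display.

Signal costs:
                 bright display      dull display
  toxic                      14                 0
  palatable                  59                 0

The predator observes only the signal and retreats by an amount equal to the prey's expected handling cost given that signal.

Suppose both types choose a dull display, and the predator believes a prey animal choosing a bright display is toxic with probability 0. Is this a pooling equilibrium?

Yes

On the equilibrium path (dull display) the predator holds the prior 3/4 and pays 3/4·61 + 1/4·13 = 49. Off-path (bright display) belief 0 gives 0·61 + 1·13 = 13.
Toxic: dull display gives 49 − 0 = 49; bright display gives 13 − 14 = -1. Stays. ✓
Palatable: dull display gives 49 − 0 = 49; bright display gives 13 − 59 = -46. Stays. ✓
Beliefs are Bayes-consistent on-path and both types best-respond.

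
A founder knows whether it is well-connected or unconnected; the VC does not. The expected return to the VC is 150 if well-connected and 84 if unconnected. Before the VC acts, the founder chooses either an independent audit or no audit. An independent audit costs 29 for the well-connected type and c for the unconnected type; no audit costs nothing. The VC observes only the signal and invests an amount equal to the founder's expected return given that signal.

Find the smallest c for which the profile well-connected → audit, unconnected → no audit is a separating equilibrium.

66

Under separation: audit → well-connected (pays 150); no audit → unconnected (pays 84).
Well-connected: 150 − 29 = 121 ≥ 84 − 0 = 84. Holds regardless of c. ✓
Unconnected: 84 − 0 ≥ 150 − c, so c ≥ 150 − 84 = 66.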